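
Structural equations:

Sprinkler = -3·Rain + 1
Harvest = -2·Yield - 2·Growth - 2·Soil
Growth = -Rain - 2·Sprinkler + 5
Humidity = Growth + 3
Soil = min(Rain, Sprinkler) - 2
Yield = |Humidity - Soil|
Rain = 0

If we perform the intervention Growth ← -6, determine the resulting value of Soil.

Under do(Growth=-6), the mechanism Growth = -Rain - 2·Sprinkler + 5 is discarded; Growth is fixed at -6.
Since Soil is not a descendant of the intervened variable, it is unaffected.
Sprinkler = -3·Rain + 1  [with Rain=0]  = 1
Soil = min(Rain, Sprinkler) - 2  [with Rain=0, Sprinkler=1]  = -2

-2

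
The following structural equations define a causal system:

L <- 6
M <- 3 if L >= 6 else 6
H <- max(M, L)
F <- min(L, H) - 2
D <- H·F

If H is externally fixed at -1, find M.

Under do(H=-1), the mechanism H <- max(M, L) is discarded; H is fixed at -1.
Since M is not a descendant of the intervened variable, it is unaffected.
M = 3 if L >= 6 else 6  [with L=6]  = 3

3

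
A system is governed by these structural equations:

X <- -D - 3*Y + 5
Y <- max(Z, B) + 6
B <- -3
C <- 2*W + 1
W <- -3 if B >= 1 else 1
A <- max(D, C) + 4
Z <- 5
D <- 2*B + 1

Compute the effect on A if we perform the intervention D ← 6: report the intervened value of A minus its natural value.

3

The intervention breaks the incoming arrows to D: D <- 2*B + 1 no longer applies, and D = 6.
W = -3 if B >= 1 else 1  [with B=-3]  = 1
C = 2*W + 1  [with W=1]  = 3
A = max(D, C) + 4  [with D=6, C=3]  = 10
Without intervention: D = 2*B + 1  [with B=-3]  = -5; W = -3 if B >= 1 else 1  [with B=-3]  = 1; C = 2*W + 1  [with W=1]  = 3; A = max(D, C) + 4  [with D=-5, C=3]  = 7.
Change = 10 − 7 = 3.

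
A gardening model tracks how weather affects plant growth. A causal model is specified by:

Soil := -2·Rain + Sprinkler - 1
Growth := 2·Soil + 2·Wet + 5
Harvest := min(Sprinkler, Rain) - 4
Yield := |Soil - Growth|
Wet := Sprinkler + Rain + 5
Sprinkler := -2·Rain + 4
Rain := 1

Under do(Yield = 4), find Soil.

-1

do(Yield=4) replaces the equation Yield := |Soil - Growth| with the constant Yield = 4.
Soil is not downstream of the intervention, so its value is determined by the original equations.
Sprinkler = -2·Rain + 4  [with Rain=1]  = 2
Soil = -2·Rain + Sprinkler - 1  [with Rain=1, Sprinkler=2]  = -1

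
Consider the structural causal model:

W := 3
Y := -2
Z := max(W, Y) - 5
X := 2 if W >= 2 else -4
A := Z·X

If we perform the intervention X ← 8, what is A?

Intervening sets X = 8 and removes its equation (X := 2 if W >= 2 else -4).
Z = max(W, Y) - 5  [with W=3, Y=-2]  = -2
A = Z·X  [with Z=-2, X=8]  = -16

-16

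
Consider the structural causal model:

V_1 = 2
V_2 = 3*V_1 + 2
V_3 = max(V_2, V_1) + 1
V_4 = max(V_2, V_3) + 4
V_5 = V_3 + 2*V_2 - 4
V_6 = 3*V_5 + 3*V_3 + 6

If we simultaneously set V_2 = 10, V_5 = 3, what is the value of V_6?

Setting V_2 = 10, V_5 = 3 by intervention discards those variables' equations.
V_3 = max(V_2, V_1) + 1  [with V_2=10, V_1=2]  = 11
V_6 = 3*V_5 + 3*V_3 + 6  [with V_5=3, V_3=11]  = 48

48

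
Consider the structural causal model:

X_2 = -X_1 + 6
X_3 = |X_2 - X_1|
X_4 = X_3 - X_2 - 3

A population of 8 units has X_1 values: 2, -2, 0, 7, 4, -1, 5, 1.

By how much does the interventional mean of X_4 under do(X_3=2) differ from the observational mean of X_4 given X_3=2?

do(X_3=2) breaks X_3's dependence on X_1. With X_3=2 fixed, X_4 across the units is -5, -9, -7, 0, -3, -8, -2, -6, mean -5.
Observing X_3=2 restricts to units where X_3's equation naturally yields 2: X_1 ∈ {2, 4}. In that subpopulation X_4 = -5, -3, mean -4.
Difference = -5 − (-4) = -1.

-1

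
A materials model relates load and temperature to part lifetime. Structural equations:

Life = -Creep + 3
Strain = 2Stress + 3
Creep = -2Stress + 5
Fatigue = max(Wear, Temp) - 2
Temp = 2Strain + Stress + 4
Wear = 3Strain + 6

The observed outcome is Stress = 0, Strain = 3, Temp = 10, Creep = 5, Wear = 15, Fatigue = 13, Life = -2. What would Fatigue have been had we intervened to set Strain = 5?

Under do(Strain=5), the mechanism Strain = 2Stress + 3 is discarded; Strain is fixed at 5.
Temp = 2Strain + Stress + 4  [with Strain=5, Stress=0]  = 14
Wear = 3Strain + 6  [with Strain=5]  = 21
Fatigue = max(Wear, Temp) - 2  [with Wear=21, Temp=14]  = 19

19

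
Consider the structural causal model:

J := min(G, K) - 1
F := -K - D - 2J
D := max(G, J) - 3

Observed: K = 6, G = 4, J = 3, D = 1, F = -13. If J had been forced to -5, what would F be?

do(J=-5) replaces the equation J := min(G, K) - 1 with the constant J = -5.
D = max(G, J) - 3  [with G=4, J=-5]  = 1
F = -K - D - 2J  [with K=6, D=1, J=-5]  = 3

3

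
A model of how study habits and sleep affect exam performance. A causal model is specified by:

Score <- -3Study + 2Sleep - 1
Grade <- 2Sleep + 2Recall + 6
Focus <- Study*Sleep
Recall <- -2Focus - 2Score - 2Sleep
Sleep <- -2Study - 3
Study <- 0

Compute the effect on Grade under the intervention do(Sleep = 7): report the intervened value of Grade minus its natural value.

-100

Under do(Sleep=7), the mechanism Sleep <- -2Study - 3 is discarded; Sleep is fixed at 7.
Focus = Study*Sleep  [with Study=0, Sleep=7]  = 0
Score = -3Study + 2Sleep - 1  [with Study=0, Sleep=7]  = 13
Recall = -2Focus - 2Score - 2Sleep  [with Focus=0, Score=13, Sleep=7]  = -40
Grade = 2Sleep + 2Recall + 6  [with Sleep=7, Recall=-40]  = -60
Without intervention: Sleep = -2Study - 3  [with Study=0]  = -3; Focus = Study*Sleep  [with Study=0, Sleep=-3]  = 0; Score = -3Study + 2Sleep - 1  [with Study=0, Sleep=-3]  = -7; Recall = -2Focus - 2Score - 2Sleep  [with Focus=0, Score=-7, Sleep=-3]  = 20; Grade = 2Sleep + 2Recall + 6  [with Sleep=-3, Recall=20]  = 40.
Change = -60 − 40 = -100.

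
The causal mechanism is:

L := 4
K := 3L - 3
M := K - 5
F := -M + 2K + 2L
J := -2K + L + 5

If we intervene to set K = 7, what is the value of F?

Under do(K=7), the mechanism K := 3L - 3 is discarded; K is fixed at 7.
M = K - 5  [with K=7]  = 2
F = -M + 2K + 2L  [with M=2, K=7, L=4]  = 20

20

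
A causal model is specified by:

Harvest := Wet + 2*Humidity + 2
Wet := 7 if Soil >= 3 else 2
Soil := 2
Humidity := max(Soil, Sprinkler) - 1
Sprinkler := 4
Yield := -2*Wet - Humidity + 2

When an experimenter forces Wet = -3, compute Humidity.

3

The intervention breaks the incoming arrows to Wet: Wet := 7 if Soil >= 3 else 2 no longer applies, and Wet = -3.
Humidity is not downstream of the intervention, so its value is determined by the original equations.
Humidity = max(Soil, Sprinkler) - 1  [with Soil=2, Sprinkler=4]  = 3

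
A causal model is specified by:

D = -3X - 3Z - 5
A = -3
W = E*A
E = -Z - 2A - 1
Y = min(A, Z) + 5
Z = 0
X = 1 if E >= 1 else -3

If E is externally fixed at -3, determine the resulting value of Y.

2

The intervention breaks the incoming arrows to E: E = -Z - 2A - 1 no longer applies, and E = -3.
Y is not downstream of the intervention, so its value is determined by the original equations.
Y = min(A, Z) + 5  [with A=-3, Z=0]  = 2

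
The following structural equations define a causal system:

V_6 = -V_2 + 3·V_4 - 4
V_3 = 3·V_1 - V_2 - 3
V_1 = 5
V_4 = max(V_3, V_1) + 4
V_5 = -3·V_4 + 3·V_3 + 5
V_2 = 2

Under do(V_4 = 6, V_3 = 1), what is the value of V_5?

-10

The joint intervention fixes V_4 = 6, V_3 = 1, removing each variable's own equation.
V_5 = -3·V_4 + 3·V_3 + 5  [with V_4=6, V_3=1]  = -10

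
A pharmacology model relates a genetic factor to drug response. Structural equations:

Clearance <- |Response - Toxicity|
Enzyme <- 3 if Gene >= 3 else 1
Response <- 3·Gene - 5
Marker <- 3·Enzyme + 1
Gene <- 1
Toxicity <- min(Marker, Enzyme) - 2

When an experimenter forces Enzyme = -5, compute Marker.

-14

The intervention breaks the incoming arrows to Enzyme: Enzyme <- 3 if Gene >= 3 else 1 no longer applies, and Enzyme = -5.
Marker = 3·Enzyme + 1  [with Enzyme=-5]  = -14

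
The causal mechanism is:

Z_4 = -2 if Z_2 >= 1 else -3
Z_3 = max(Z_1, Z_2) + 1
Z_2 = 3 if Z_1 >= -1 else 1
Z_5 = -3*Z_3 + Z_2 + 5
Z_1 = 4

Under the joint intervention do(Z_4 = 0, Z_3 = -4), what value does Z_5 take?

20

The joint intervention fixes Z_4 = 0, Z_3 = -4, removing each variable's own equation.
Z_2 = 3 if Z_1 >= -1 else 1  [with Z_1=4]  = 3
Z_5 = -3*Z_3 + Z_2 + 5  [with Z_3=-4, Z_2=3]  = 20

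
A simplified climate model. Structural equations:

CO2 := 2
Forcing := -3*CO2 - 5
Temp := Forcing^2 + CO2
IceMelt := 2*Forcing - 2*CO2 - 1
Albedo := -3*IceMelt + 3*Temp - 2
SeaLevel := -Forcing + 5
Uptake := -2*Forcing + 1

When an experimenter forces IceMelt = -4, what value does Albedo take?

379

Intervening sets IceMelt = -4 and removes its equation (IceMelt := 2*Forcing - 2*CO2 - 1).
Forcing = -3*CO2 - 5  [with CO2=2]  = -11
Temp = Forcing^2 + CO2  [with Forcing=-11, CO2=2]  = 123
Albedo = -3*IceMelt + 3*Temp - 2  [with IceMelt=-4, Temp=123]  = 379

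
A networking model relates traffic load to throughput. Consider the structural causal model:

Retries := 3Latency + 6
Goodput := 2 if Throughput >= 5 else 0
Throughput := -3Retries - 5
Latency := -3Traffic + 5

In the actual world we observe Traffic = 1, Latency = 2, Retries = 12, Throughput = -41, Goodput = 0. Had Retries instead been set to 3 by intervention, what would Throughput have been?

The intervention breaks the incoming arrows to Retries: Retries := 3Latency + 6 no longer applies, and Retries = 3.
Throughput = -3Retries - 5  [with Retries=3]  = -14

-14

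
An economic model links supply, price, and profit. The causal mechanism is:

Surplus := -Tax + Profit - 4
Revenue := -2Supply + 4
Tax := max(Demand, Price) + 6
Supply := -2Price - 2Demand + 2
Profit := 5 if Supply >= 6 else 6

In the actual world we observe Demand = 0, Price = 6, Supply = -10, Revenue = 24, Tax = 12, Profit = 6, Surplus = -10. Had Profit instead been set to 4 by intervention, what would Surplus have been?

Intervening sets Profit = 4 and removes its equation (Profit := 5 if Supply >= 6 else 6).
Tax = max(Demand, Price) + 6  [with Demand=0, Price=6]  = 12
Surplus = -Tax + Profit - 4  [with Tax=12, Profit=4]  = -12

-12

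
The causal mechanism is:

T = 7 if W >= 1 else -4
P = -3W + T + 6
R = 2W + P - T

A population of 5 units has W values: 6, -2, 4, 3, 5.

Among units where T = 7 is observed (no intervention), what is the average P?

Conditioning on T=7 selects the 4 unit(s) with W ∈ {6, 4, 3, 5}. Their P values: -5, 1, 4, -2. Mean = -0.5.

-0.5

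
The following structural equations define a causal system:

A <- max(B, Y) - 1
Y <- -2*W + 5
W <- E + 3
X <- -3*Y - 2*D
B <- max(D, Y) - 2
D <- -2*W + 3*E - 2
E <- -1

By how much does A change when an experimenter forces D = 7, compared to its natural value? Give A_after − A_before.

The intervention breaks the incoming arrows to D: D <- -2*W + 3*E - 2 no longer applies, and D = 7.
W = E + 3  [with E=-1]  = 2
Y = -2*W + 5  [with W=2]  = 1
B = max(D, Y) - 2  [with D=7, Y=1]  = 5
A = max(B, Y) - 1  [with B=5, Y=1]  = 4
Without intervention: W = E + 3  [with E=-1]  = 2; D = -2*W + 3*E - 2  [with W=2, E=-1]  = -9; Y = -2*W + 5  [with W=2]  = 1; B = max(D, Y) - 2  [with D=-9, Y=1]  = -1; A = max(B, Y) - 1  [with B=-1, Y=1]  = 0.
Change = 4 − 0 = 4.

4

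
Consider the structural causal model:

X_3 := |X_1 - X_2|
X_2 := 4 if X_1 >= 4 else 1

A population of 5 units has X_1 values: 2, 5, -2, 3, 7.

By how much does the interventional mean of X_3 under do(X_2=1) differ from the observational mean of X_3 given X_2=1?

Every unit gets X_2=1 under the intervention. X_3 values become 1, 4, 3, 2, 6; E[X_3|do(X_2=1)] = 3.2.
E[X_3|X_2=1] averages over only the 3 units with X_2=1 (X_1 = 2, -2, 3): X_3 = 1, 3, 2, mean 2.
Difference = 3.2 − 2 = 1.2.

1.2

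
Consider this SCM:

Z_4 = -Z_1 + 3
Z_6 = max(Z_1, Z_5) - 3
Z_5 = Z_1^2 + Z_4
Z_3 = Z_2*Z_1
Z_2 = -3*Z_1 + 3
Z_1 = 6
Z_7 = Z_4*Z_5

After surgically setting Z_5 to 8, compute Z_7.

Under do(Z_5=8), the mechanism Z_5 = Z_1^2 + Z_4 is discarded; Z_5 is fixed at 8.
Z_4 = -Z_1 + 3  [with Z_1=6]  = -3
Z_7 = Z_4*Z_5  [with Z_4=-3, Z_5=8]  = -24

-24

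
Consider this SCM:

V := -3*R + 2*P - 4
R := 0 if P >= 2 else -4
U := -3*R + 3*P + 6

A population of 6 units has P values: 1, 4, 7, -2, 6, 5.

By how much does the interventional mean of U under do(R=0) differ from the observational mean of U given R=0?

-6

Every unit gets R=0 under the intervention. U values become 9, 18, 27, 0, 24, 21; E[U|do(R=0)] = 16.5.
Observing R=0 restricts to units where R's equation naturally yields 0: P ∈ {4, 7, 6, 5}. In that subpopulation U = 18, 27, 24, 21, mean 22.5.
Difference = 16.5 − 22.5 = -6.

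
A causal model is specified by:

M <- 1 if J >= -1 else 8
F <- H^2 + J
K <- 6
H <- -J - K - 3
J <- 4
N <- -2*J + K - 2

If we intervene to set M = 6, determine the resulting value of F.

do(M=6) replaces the equation M <- 1 if J >= -1 else 8 with the constant M = 6.
No directed path runs from M to F, so F keeps its natural value.
H = -J - K - 3  [with J=4, K=6]  = -13
F = H^2 + J  [with H=-13, J=4]  = 173

173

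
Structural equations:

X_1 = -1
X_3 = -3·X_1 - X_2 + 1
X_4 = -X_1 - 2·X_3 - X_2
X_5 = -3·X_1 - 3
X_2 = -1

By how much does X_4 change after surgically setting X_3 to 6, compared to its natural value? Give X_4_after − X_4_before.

-2

The intervention breaks the incoming arrows to X_3: X_3 = -3·X_1 - X_2 + 1 no longer applies, and X_3 = 6.
X_4 = -X_1 - 2·X_3 - X_2  [with X_1=-1, X_3=6, X_2=-1]  = -10
Without intervention: X_3 = -3·X_1 - X_2 + 1  [with X_1=-1, X_2=-1]  = 5; X_4 = -X_1 - 2·X_3 - X_2  [with X_1=-1, X_3=5, X_2=-1]  = -8.
Change = -10 − (-8) = -2.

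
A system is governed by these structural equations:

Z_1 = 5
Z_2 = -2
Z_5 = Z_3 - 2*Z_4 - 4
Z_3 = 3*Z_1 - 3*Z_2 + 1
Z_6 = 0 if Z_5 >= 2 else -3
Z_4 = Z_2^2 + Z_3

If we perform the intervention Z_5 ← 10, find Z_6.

0

The intervention breaks the incoming arrows to Z_5: Z_5 = Z_3 - 2*Z_4 - 4 no longer applies, and Z_5 = 10.
Z_6 = 0 if Z_5 >= 2 else -3  [with Z_5=10]  = 0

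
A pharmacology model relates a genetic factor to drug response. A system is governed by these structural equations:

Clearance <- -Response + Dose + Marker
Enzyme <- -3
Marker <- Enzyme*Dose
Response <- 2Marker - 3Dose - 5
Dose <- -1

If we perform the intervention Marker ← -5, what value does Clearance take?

do(Marker=-5) replaces the equation Marker <- Enzyme*Dose with the constant Marker = -5.
Response = 2Marker - 3Dose - 5  [with Marker=-5, Dose=-1]  = -12
Clearance = -Response + Dose + Marker  [with Response=-12, Dose=-1, Marker=-5]  = 6

6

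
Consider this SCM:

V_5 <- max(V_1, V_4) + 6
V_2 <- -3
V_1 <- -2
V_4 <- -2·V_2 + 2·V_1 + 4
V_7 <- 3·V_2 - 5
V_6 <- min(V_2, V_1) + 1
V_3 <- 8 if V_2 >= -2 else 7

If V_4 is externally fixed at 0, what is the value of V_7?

-14

The intervention breaks the incoming arrows to V_4: V_4 <- -2·V_2 + 2·V_1 + 4 no longer applies, and V_4 = 0.
No directed path runs from V_4 to V_7, so V_7 keeps its natural value.
V_7 = 3·V_2 - 5  [with V_2=-3]  = -14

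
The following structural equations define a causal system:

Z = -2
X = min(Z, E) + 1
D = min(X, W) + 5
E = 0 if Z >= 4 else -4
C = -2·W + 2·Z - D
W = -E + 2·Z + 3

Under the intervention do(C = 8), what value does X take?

-3

do(C=8) replaces the equation C = -2·W + 2·Z - D with the constant C = 8.
X is not downstream of the intervention, so its value is determined by the original equations.
E = 0 if Z >= 4 else -4  [with Z=-2]  = -4
X = min(Z, E) + 1  [with Z=-2, E=-4]  = -3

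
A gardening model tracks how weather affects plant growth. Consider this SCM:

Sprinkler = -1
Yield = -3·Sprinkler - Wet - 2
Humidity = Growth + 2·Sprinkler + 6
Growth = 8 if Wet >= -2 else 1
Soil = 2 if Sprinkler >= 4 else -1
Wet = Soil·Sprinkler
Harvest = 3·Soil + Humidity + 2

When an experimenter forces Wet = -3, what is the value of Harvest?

The intervention breaks the incoming arrows to Wet: Wet = Soil·Sprinkler no longer applies, and Wet = -3.
Soil = 2 if Sprinkler >= 4 else -1  [with Sprinkler=-1]  = -1
Growth = 8 if Wet >= -2 else 1  [with Wet=-3]  = 1
Humidity = Growth + 2·Sprinkler + 6  [with Growth=1, Sprinkler=-1]  = 5
Harvest = 3·Soil + Humidity + 2  [with Soil=-1, Humidity=5]  = 4

4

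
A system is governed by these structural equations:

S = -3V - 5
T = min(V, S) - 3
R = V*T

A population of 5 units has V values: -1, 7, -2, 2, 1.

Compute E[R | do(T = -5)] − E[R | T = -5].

Every unit gets T=-5 under the intervention. R values become 5, -35, 10, -10, -5; E[R|do(T=-5)] = -7.
Conditioning on T=-5 selects the 2 unit(s) with V ∈ {-1, -2}. Their R values: 5, 10. Mean = 7.5.
Difference = -7 − 7.5 = -14.5.

-14.5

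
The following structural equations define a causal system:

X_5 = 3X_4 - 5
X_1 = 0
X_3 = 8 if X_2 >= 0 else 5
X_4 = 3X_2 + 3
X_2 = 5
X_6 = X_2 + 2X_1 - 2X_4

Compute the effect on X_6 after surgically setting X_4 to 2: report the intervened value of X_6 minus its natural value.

32

Under do(X_4=2), the mechanism X_4 = 3X_2 + 3 is discarded; X_4 is fixed at 2.
X_6 = X_2 + 2X_1 - 2X_4  [with X_2=5, X_1=0, X_4=2]  = 1
Without intervention: X_4 = 3X_2 + 3  [with X_2=5]  = 18; X_6 = X_2 + 2X_1 - 2X_4  [with X_2=5, X_1=0, X_4=18]  = -31.
Change = 1 − (-31) = 32.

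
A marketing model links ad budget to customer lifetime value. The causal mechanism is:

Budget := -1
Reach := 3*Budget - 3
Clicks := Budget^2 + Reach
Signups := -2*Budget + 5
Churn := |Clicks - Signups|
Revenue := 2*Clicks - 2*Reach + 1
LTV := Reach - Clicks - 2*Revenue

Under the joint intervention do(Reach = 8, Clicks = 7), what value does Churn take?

0

Under do(Reach = 8, Clicks = 7), each intervened variable's structural equation is replaced by its fixed value.
Signups = -2*Budget + 5  [with Budget=-1]  = 7
Churn = |Clicks - Signups|  [with Clicks=7, Signups=7]  = 0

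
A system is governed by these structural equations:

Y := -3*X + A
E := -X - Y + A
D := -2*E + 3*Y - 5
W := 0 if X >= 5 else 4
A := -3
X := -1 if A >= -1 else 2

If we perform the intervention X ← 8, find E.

16

Under do(X=8), the mechanism X := -1 if A >= -1 else 2 is discarded; X is fixed at 8.
Y = -3*X + A  [with X=8, A=-3]  = -27
E = -X - Y + A  [with X=8, Y=-27, A=-3]  = 16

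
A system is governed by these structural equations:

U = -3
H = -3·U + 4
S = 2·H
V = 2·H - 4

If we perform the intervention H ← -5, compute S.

-10

The intervention breaks the incoming arrows to H: H = -3·U + 4 no longer applies, and H = -5.
S = 2·H  [with H=-5]  = -10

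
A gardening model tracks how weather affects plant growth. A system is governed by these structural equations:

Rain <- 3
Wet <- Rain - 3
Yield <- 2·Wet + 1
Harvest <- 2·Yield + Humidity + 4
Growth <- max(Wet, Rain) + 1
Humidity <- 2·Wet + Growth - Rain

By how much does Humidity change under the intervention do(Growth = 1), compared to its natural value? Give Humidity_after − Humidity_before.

The intervention breaks the incoming arrows to Growth: Growth <- max(Wet, Rain) + 1 no longer applies, and Growth = 1.
Wet = Rain - 3  [with Rain=3]  = 0
Humidity = 2·Wet + Growth - Rain  [with Wet=0, Growth=1, Rain=3]  = -2
Without intervention: Wet = Rain - 3  [with Rain=3]  = 0; Growth = max(Wet, Rain) + 1  [with Wet=0, Rain=3]  = 4; Humidity = 2·Wet + Growth - Rain  [with Wet=0, Growth=4, Rain=3]  = 1.
Change = -2 − 1 = -3.

-3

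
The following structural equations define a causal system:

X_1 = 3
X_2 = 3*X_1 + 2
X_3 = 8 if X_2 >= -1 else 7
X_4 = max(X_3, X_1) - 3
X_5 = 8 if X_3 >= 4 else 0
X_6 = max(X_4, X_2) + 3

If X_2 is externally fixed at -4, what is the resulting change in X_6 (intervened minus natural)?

Under do(X_2=-4), the mechanism X_2 = 3*X_1 + 2 is discarded; X_2 is fixed at -4.
X_3 = 8 if X_2 >= -1 else 7  [with X_2=-4]  = 7
X_4 = max(X_3, X_1) - 3  [with X_3=7, X_1=3]  = 4
X_6 = max(X_4, X_2) + 3  [with X_4=4, X_2=-4]  = 7
Without intervention: X_2 = 3*X_1 + 2  [with X_1=3]  = 11; X_3 = 8 if X_2 >= -1 else 7  [with X_2=11]  = 8; X_4 = max(X_3, X_1) - 3  [with X_3=8, X_1=3]  = 5; X_6 = max(X_4, X_2) + 3  [with X_4=5, X_2=11]  = 14.
Change = 7 − 14 = -7.

-7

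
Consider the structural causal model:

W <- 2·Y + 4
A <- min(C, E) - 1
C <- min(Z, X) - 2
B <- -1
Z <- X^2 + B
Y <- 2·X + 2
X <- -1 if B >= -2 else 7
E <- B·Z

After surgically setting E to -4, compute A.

-5

Intervening sets E = -4 and removes its equation (E <- B·Z).
X = -1 if B >= -2 else 7  [with B=-1]  = -1
Z = X^2 + B  [with X=-1, B=-1]  = 0
C = min(Z, X) - 2  [with Z=0, X=-1]  = -3
A = min(C, E) - 1  [with C=-3, E=-4]  = -5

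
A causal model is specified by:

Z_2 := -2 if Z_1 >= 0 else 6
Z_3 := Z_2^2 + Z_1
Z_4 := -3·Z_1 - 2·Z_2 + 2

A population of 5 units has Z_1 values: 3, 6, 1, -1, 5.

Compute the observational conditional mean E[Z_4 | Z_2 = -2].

E[Z_4|Z_2=-2] averages over only the 4 units with Z_2=-2 (Z_1 = 3, 6, 1, 5): Z_4 = -3, -12, 3, -9, mean -5.25.

-5.25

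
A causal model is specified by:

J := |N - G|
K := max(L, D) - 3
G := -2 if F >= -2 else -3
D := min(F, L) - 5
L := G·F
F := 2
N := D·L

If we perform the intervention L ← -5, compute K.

-8

do(L=-5) replaces the equation L := G·F with the constant L = -5.
D = min(F, L) - 5  [with F=2, L=-5]  = -10
K = max(L, D) - 3  [with L=-5, D=-10]  = -8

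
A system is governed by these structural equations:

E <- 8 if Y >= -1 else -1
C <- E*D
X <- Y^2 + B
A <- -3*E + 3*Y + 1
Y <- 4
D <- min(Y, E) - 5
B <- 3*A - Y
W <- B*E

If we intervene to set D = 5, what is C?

40

do(D=5) replaces the equation D <- min(Y, E) - 5 with the constant D = 5.
E = 8 if Y >= -1 else -1  [with Y=4]  = 8
C = E*D  [with E=8, D=5]  = 40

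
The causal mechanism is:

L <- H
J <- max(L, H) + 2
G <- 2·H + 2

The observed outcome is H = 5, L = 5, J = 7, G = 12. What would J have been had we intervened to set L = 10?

12

The intervention breaks the incoming arrows to L: L <- H no longer applies, and L = 10.
J = max(L, H) + 2  [with L=10, H=5]  = 12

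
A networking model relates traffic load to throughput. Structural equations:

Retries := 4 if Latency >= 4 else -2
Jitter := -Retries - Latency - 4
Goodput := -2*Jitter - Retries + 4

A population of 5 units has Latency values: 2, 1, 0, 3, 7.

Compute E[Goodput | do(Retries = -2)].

Under do(Retries=-2), Retries's equation is replaced by Retries=-2 for every unit. Per-unit Goodput: 14, 12, 10, 16, 24. Mean = 15.2.

15.2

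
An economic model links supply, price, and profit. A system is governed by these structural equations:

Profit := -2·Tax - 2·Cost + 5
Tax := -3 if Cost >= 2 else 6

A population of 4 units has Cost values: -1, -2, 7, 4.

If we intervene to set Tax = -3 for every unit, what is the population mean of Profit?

7

Under do(Tax=-3), Tax's equation is replaced by Tax=-3 for every unit. Per-unit Profit: 13, 15, -3, 3. Mean = 7.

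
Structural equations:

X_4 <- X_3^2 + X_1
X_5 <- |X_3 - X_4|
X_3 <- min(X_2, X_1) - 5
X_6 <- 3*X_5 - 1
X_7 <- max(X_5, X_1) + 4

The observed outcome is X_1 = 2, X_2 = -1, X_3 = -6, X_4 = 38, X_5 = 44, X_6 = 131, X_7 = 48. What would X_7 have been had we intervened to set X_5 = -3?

6

Under do(X_5=-3), the mechanism X_5 <- |X_3 - X_4| is discarded; X_5 is fixed at -3.
X_7 = max(X_5, X_1) + 4  [with X_5=-3, X_1=2]  = 6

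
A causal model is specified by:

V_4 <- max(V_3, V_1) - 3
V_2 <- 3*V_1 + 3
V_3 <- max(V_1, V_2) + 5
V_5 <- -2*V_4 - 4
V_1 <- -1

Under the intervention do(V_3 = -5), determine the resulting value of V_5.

4

do(V_3=-5) replaces the equation V_3 <- max(V_1, V_2) + 5 with the constant V_3 = -5.
V_4 = max(V_3, V_1) - 3  [with V_3=-5, V_1=-1]  = -4
V_5 = -2*V_4 - 4  [with V_4=-4]  = 4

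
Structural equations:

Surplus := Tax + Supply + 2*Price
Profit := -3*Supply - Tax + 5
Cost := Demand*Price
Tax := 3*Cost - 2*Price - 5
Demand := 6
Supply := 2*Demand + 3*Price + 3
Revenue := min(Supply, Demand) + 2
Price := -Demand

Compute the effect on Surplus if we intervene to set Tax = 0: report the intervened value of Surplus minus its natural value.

101

Intervening sets Tax = 0 and removes its equation (Tax := 3*Cost - 2*Price - 5).
Price = -Demand  [with Demand=6]  = -6
Supply = 2*Demand + 3*Price + 3  [with Demand=6, Price=-6]  = -3
Surplus = Tax + Supply + 2*Price  [with Tax=0, Supply=-3, Price=-6]  = -15
Without intervention: Price = -Demand  [with Demand=6]  = -6; Supply = 2*Demand + 3*Price + 3  [with Demand=6, Price=-6]  = -3; Cost = Demand*Price  [with Demand=6, Price=-6]  = -36; Tax = 3*Cost - 2*Price - 5  [with Cost=-36, Price=-6]  = -101; Surplus = Tax + Supply + 2*Price  [with Tax=-101, Supply=-3, Price=-6]  = -116.
Change = -15 − (-116) = 101.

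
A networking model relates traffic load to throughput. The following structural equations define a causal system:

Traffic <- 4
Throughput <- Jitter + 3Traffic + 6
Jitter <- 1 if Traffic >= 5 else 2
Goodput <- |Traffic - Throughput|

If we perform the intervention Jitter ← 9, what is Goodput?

Under do(Jitter=9), the mechanism Jitter <- 1 if Traffic >= 5 else 2 is discarded; Jitter is fixed at 9.
Throughput = Jitter + 3Traffic + 6  [with Jitter=9, Traffic=4]  = 27
Goodput = |Traffic - Throughput|  [with Traffic=4, Throughput=27]  = 23

23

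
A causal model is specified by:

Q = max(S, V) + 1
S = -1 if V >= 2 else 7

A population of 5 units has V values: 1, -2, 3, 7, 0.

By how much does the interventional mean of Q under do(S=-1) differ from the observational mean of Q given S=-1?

-3

do(S=-1) breaks S's dependence on V. With S=-1 fixed, Q across the units is 2, 0, 4, 8, 1, mean 3.
Conditioning on S=-1 selects the 2 unit(s) with V ∈ {3, 7}. Their Q values: 4, 8. Mean = 6.
Difference = 3 − 6 = -3.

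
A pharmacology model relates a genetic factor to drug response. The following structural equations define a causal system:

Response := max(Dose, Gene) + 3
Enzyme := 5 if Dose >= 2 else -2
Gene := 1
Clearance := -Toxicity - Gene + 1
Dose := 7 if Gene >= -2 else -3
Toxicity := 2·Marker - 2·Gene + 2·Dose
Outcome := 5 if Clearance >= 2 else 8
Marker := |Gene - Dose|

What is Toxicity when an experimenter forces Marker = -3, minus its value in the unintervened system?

-18

Under do(Marker=-3), the mechanism Marker := |Gene - Dose| is discarded; Marker is fixed at -3.
Dose = 7 if Gene >= -2 else -3  [with Gene=1]  = 7
Toxicity = 2·Marker - 2·Gene + 2·Dose  [with Marker=-3, Gene=1, Dose=7]  = 6
Without intervention: Dose = 7 if Gene >= -2 else -3  [with Gene=1]  = 7; Marker = |Gene - Dose|  [with Gene=1, Dose=7]  = 6; Toxicity = 2·Marker - 2·Gene + 2·Dose  [with Marker=6, Gene=1, Dose=7]  = 24.
Change = 6 − 24 = -18.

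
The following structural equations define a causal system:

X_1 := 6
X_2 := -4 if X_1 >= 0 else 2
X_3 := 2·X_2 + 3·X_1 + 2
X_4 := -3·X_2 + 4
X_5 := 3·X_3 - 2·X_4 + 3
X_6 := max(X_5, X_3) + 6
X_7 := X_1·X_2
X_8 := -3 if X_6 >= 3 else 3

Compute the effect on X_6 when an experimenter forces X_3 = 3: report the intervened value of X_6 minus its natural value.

The intervention breaks the incoming arrows to X_3: X_3 := 2·X_2 + 3·X_1 + 2 no longer applies, and X_3 = 3.
X_2 = -4 if X_1 >= 0 else 2  [with X_1=6]  = -4
X_4 = -3·X_2 + 4  [with X_2=-4]  = 16
X_5 = 3·X_3 - 2·X_4 + 3  [with X_3=3, X_4=16]  = -20
X_6 = max(X_5, X_3) + 6  [with X_5=-20, X_3=3]  = 9
Without intervention: X_2 = -4 if X_1 >= 0 else 2  [with X_1=6]  = -4; X_3 = 2·X_2 + 3·X_1 + 2  [with X_2=-4, X_1=6]  = 12; X_4 = -3·X_2 + 4  [with X_2=-4]  = 16; X_5 = 3·X_3 - 2·X_4 + 3  [with X_3=12, X_4=16]  = 7; X_6 = max(X_5, X_3) + 6  [with X_5=7, X_3=12]  = 18.
Change = 9 − 18 = -9.

-9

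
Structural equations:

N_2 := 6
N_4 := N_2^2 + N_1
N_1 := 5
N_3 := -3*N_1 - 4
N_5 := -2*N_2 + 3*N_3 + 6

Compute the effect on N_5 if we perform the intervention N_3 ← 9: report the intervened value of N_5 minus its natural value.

do(N_3=9) replaces the equation N_3 := -3*N_1 - 4 with the constant N_3 = 9.
N_5 = -2*N_2 + 3*N_3 + 6  [with N_2=6, N_3=9]  = 21
Without intervention: N_3 = -3*N_1 - 4  [with N_1=5]  = -19; N_5 = -2*N_2 + 3*N_3 + 6  [with N_2=6, N_3=-19]  = -63.
Change = 21 − (-63) = 84.

84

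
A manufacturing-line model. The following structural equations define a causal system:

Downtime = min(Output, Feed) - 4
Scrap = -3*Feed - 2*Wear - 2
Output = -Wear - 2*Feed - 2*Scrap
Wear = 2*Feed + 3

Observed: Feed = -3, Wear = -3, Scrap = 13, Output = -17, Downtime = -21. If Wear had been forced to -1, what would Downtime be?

-15

do(Wear=-1) replaces the equation Wear = 2*Feed + 3 with the constant Wear = -1.
Scrap = -3*Feed - 2*Wear - 2  [with Feed=-3, Wear=-1]  = 9
Output = -Wear - 2*Feed - 2*Scrap  [with Wear=-1, Feed=-3, Scrap=9]  = -11
Downtime = min(Output, Feed) - 4  [with Output=-11, Feed=-3]  = -15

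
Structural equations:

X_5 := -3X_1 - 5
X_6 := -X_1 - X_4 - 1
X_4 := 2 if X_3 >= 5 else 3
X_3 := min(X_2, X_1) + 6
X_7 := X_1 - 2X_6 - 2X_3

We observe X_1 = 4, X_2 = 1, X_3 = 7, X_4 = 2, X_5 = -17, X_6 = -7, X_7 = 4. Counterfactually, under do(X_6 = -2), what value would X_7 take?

-6

Intervening sets X_6 = -2 and removes its equation (X_6 := -X_1 - X_4 - 1).
X_3 = min(X_2, X_1) + 6  [with X_2=1, X_1=4]  = 7
X_7 = X_1 - 2X_6 - 2X_3  [with X_1=4, X_6=-2, X_3=7]  = -6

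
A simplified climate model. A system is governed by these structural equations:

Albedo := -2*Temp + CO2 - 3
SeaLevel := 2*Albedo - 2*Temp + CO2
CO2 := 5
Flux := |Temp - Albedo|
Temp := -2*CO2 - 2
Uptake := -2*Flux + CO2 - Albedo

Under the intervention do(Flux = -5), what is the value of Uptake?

-11

The intervention breaks the incoming arrows to Flux: Flux := |Temp - Albedo| no longer applies, and Flux = -5.
Temp = -2*CO2 - 2  [with CO2=5]  = -12
Albedo = -2*Temp + CO2 - 3  [with Temp=-12, CO2=5]  = 26
Uptake = -2*Flux + CO2 - Albedo  [with Flux=-5, CO2=5, Albedo=26]  = -11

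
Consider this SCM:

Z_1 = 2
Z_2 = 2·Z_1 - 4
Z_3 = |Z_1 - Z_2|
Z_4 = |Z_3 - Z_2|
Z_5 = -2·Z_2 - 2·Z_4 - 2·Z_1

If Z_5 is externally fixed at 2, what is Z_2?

Under do(Z_5=2), the mechanism Z_5 = -2·Z_2 - 2·Z_4 - 2·Z_1 is discarded; Z_5 is fixed at 2.
No directed path runs from Z_5 to Z_2, so Z_2 keeps its natural value.
Z_2 = 2·Z_1 - 4  [with Z_1=2]  = 0

0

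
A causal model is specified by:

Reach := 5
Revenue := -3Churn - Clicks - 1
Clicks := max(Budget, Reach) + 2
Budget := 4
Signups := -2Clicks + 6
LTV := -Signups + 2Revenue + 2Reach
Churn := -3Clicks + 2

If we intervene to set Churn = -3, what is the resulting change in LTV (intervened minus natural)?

Under do(Churn=-3), the mechanism Churn := -3Clicks + 2 is discarded; Churn is fixed at -3.
Clicks = max(Budget, Reach) + 2  [with Budget=4, Reach=5]  = 7
Signups = -2Clicks + 6  [with Clicks=7]  = -8
Revenue = -3Churn - Clicks - 1  [with Churn=-3, Clicks=7]  = 1
LTV = -Signups + 2Revenue + 2Reach  [with Signups=-8, Revenue=1, Reach=5]  = 20
Without intervention: Clicks = max(Budget, Reach) + 2  [with Budget=4, Reach=5]  = 7; Signups = -2Clicks + 6  [with Clicks=7]  = -8; Churn = -3Clicks + 2  [with Clicks=7]  = -19; Revenue = -3Churn - Clicks - 1  [with Churn=-19, Clicks=7]  = 49; LTV = -Signups + 2Revenue + 2Reach  [with Signups=-8, Revenue=49, Reach=5]  = 116.
Change = 20 − 116 = -96.

-96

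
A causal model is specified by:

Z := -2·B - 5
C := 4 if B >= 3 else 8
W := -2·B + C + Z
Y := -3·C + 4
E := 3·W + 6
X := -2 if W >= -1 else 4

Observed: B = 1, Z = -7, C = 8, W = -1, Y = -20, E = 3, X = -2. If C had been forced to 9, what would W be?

The intervention breaks the incoming arrows to C: C := 4 if B >= 3 else 8 no longer applies, and C = 9.
Z = -2·B - 5  [with B=1]  = -7
W = -2·B + C + Z  [with B=1, C=9, Z=-7]  = 0

0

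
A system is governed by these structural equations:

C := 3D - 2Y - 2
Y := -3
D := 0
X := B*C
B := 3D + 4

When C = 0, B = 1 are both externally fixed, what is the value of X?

0

Setting C = 0, B = 1 by intervention discards those variables' equations.
X = B*C  [with B=1, C=0]  = 0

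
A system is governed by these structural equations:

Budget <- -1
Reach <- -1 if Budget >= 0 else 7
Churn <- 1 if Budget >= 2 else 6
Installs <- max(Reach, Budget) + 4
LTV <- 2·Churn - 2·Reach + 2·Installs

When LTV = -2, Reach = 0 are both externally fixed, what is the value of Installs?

Setting LTV = -2, Reach = 0 by intervention discards those variables' equations.
Installs = max(Reach, Budget) + 4  [with Reach=0, Budget=-1]  = 4

4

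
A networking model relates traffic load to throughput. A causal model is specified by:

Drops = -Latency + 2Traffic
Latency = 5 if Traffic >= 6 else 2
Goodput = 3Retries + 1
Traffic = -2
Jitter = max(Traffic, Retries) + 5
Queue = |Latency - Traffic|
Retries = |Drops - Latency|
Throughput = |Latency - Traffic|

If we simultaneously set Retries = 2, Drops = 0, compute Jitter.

Setting Retries = 2, Drops = 0 by intervention discards those variables' equations.
Jitter = max(Traffic, Retries) + 5  [with Traffic=-2, Retries=2]  = 7

7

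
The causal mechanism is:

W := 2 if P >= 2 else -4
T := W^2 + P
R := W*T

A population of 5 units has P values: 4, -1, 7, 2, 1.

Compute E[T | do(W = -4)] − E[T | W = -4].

Every unit gets W=-4 under the intervention. T values become 20, 15, 23, 18, 17; E[T|do(W=-4)] = 18.6.
E[T|W=-4] averages over only the 2 units with W=-4 (P = -1, 1): T = 15, 17, mean 16.
Difference = 18.6 − 16 = 2.6.

2.6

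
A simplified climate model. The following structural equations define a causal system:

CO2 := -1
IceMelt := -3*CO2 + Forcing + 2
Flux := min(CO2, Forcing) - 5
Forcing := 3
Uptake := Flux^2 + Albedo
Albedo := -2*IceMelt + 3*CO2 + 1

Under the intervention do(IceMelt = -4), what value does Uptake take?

42

The intervention breaks the incoming arrows to IceMelt: IceMelt := -3*CO2 + Forcing + 2 no longer applies, and IceMelt = -4.
Albedo = -2*IceMelt + 3*CO2 + 1  [with IceMelt=-4, CO2=-1]  = 6
Flux = min(CO2, Forcing) - 5  [with CO2=-1, Forcing=3]  = -6
Uptake = Flux^2 + Albedo  [with Flux=-6, Albedo=6]  = 42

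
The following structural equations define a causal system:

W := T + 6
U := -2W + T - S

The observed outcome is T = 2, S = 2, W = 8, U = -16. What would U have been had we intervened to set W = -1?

2

The intervention breaks the incoming arrows to W: W := T + 6 no longer applies, and W = -1.
U = -2W + T - S  [with W=-1, T=2, S=2]  = 2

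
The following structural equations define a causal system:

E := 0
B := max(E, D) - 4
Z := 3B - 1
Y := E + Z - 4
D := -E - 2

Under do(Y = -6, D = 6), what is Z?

Setting Y = -6, D = 6 by intervention discards those variables' equations.
B = max(E, D) - 4  [with E=0, D=6]  = 2
Z = 3B - 1  [with B=2]  = 5

5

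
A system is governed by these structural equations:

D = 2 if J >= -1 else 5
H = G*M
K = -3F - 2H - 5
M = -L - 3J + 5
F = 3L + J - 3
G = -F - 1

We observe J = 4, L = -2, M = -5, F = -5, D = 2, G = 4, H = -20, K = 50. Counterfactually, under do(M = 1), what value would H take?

The intervention breaks the incoming arrows to M: M = -L - 3J + 5 no longer applies, and M = 1.
F = 3L + J - 3  [with L=-2, J=4]  = -5
G = -F - 1  [with F=-5]  = 4
H = G*M  [with G=4, M=1]  = 4

4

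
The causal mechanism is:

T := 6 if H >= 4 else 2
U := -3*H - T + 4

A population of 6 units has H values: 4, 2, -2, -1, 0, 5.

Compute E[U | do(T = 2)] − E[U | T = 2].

-4.75

The intervention sets T=2 in all 6 units regardless of H. Recomputing U per unit gives -10, -4, 8, 5, 2, -13; average -2.
E[U|T=2] averages over only the 4 units with T=2 (H = 2, -2, -1, 0): U = -4, 8, 5, 2, mean 2.75.
Difference = -2 − 2.75 = -4.75.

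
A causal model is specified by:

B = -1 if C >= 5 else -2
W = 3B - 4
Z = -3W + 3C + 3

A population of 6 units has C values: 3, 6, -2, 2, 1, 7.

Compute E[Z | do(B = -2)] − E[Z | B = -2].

5.5

Every unit gets B=-2 under the intervention. Z values become 42, 51, 27, 39, 36, 54; E[Z|do(B=-2)] = 41.5.
Conditioning on B=-2 selects the 4 unit(s) with C ∈ {3, -2, 2, 1}. Their Z values: 42, 27, 39, 36. Mean = 36.
Difference = 41.5 − 36 = 5.5.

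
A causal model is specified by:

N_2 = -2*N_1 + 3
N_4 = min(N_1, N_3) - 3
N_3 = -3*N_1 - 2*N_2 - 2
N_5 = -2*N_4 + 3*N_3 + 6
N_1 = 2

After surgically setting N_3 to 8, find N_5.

32

do(N_3=8) replaces the equation N_3 = -3*N_1 - 2*N_2 - 2 with the constant N_3 = 8.
N_4 = min(N_1, N_3) - 3  [with N_1=2, N_3=8]  = -1
N_5 = -2*N_4 + 3*N_3 + 6  [with N_4=-1, N_3=8]  = 32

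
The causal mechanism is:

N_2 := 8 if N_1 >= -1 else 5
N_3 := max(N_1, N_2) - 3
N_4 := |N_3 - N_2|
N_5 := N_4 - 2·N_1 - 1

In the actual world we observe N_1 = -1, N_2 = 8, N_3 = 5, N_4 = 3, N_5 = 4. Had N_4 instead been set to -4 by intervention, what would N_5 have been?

-3

Intervening sets N_4 = -4 and removes its equation (N_4 := |N_3 - N_2|).
N_5 = N_4 - 2·N_1 - 1  [with N_4=-4, N_1=-1]  = -3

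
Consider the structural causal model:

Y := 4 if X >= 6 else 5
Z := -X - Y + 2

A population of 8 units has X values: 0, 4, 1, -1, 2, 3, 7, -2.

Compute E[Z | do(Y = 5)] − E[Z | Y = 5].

-0.75

do(Y=5) breaks Y's dependence on X. With Y=5 fixed, Z across the units is -3, -7, -4, -2, -5, -6, -10, -1, mean -4.75.
Observing Y=5 restricts to units where Y's equation naturally yields 5: X ∈ {0, 4, 1, -1, 2, 3, -2}. In that subpopulation Z = -3, -7, -4, -2, -5, -6, -1, mean -4.
Difference = -4.75 − (-4) = -0.75.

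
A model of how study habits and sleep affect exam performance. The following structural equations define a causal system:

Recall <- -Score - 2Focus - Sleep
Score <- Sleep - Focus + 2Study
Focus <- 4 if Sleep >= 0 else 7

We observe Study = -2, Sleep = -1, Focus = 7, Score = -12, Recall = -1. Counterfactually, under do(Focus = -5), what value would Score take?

The intervention breaks the incoming arrows to Focus: Focus <- 4 if Sleep >= 0 else 7 no longer applies, and Focus = -5.
Score = Sleep - Focus + 2Study  [with Sleep=-1, Focus=-5, Study=-2]  = 0

0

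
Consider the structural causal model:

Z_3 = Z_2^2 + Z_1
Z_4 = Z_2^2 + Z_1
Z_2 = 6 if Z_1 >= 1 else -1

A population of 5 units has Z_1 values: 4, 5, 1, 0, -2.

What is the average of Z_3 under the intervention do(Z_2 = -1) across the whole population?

2.6

Under do(Z_2=-1), Z_2's equation is replaced by Z_2=-1 for every unit. Per-unit Z_3: 5, 6, 2, 1, -1. Mean = 2.6.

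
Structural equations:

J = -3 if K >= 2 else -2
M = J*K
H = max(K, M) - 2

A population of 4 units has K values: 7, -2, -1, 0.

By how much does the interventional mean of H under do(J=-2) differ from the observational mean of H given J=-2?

1.25

Every unit gets J=-2 under the intervention. H values become 5, 2, 0, -2; E[H|do(J=-2)] = 1.25.
E[H|J=-2] averages over only the 3 units with J=-2 (K = -2, -1, 0): H = 2, 0, -2, mean 0.
Difference = 1.25 − 0 = 1.25.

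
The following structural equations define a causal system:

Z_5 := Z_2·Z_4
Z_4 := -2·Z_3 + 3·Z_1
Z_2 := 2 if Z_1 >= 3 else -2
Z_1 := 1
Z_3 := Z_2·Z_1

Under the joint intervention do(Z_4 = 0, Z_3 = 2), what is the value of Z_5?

The joint intervention fixes Z_4 = 0, Z_3 = 2, removing each variable's own equation.
Z_2 = 2 if Z_1 >= 3 else -2  [with Z_1=1]  = -2
Z_5 = Z_2·Z_4  [with Z_2=-2, Z_4=0]  = 0

0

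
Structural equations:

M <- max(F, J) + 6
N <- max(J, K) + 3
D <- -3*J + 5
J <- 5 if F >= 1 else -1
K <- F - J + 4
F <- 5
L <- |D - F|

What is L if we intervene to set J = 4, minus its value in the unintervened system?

-3

Under do(J=4), the mechanism J <- 5 if F >= 1 else -1 is discarded; J is fixed at 4.
D = -3*J + 5  [with J=4]  = -7
L = |D - F|  [with D=-7, F=5]  = 12
Without intervention: J = 5 if F >= 1 else -1  [with F=5]  = 5; D = -3*J + 5  [with J=5]  = -10; L = |D - F|  [with D=-10, F=5]  = 15.
Change = 12 − 15 = -3.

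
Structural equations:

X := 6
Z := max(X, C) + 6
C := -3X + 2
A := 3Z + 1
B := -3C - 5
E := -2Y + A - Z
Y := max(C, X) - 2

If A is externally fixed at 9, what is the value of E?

-11

The intervention breaks the incoming arrows to A: A := 3Z + 1 no longer applies, and A = 9.
C = -3X + 2  [with X=6]  = -16
Z = max(X, C) + 6  [with X=6, C=-16]  = 12
Y = max(C, X) - 2  [with C=-16, X=6]  = 4
E = -2Y + A - Z  [with Y=4, A=9, Z=12]  = -11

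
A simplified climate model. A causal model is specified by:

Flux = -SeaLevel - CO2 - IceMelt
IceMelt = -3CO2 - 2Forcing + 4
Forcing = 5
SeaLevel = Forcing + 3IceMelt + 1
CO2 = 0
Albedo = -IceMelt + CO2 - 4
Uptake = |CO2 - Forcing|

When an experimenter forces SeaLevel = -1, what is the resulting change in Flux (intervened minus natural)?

-11

The intervention breaks the incoming arrows to SeaLevel: SeaLevel = Forcing + 3IceMelt + 1 no longer applies, and SeaLevel = -1.
IceMelt = -3CO2 - 2Forcing + 4  [with CO2=0, Forcing=5]  = -6
Flux = -SeaLevel - CO2 - IceMelt  [with SeaLevel=-1, CO2=0, IceMelt=-6]  = 7
Without intervention: IceMelt = -3CO2 - 2Forcing + 4  [with CO2=0, Forcing=5]  = -6; SeaLevel = Forcing + 3IceMelt + 1  [with Forcing=5, IceMelt=-6]  = -12; Flux = -SeaLevel - CO2 - IceMelt  [with SeaLevel=-12, CO2=0, IceMelt=-6]  = 18.
Change = 7 − 18 = -11.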